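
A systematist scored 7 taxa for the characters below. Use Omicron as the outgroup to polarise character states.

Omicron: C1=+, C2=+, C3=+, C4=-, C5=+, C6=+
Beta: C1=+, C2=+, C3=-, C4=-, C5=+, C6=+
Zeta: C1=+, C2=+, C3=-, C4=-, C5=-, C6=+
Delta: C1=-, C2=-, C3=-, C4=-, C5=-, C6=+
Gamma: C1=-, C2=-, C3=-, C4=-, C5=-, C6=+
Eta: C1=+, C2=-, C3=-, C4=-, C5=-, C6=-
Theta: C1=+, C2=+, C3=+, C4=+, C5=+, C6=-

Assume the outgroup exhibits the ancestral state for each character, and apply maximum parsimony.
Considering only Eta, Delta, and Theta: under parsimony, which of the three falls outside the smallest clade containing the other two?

Character polarity is set by the outgroup: the derived state is whichever differs from the outgroup's state, so for C1, C2, C3, C5, C6 the derived state is '-', and for the remaining characters it is '+'.
C1: derived state '-' in Delta and Gamma only — synapomorphy for {Delta, Gamma}.
C2 (derived state '-') is shared by Delta, Eta, and Gamma — a synapomorphy uniting that clade.
Only Beta, Delta, Eta, Gamma, and Zeta show the derived state '-' for C3, supporting them as a clade.
C4: derived state '+' in Theta only — an autapomorphy, so it tells us nothing about relationships among taxa.
Only Delta, Eta, Gamma, and Zeta show the derived state '-' for C5, supporting them as a clade.
C6 (state '-') occurs in Eta and Theta but conflicts with the nesting implied by the other characters — most parsimoniously interpreted as homoplasy.
Most parsimonious ingroup topology: ((Beta,(Zeta,((Delta,Gamma),Eta))),Theta).
Eta and Delta share a more recent common ancestor with each other than either does with Theta, so Theta is the least closely related of the three.

Theta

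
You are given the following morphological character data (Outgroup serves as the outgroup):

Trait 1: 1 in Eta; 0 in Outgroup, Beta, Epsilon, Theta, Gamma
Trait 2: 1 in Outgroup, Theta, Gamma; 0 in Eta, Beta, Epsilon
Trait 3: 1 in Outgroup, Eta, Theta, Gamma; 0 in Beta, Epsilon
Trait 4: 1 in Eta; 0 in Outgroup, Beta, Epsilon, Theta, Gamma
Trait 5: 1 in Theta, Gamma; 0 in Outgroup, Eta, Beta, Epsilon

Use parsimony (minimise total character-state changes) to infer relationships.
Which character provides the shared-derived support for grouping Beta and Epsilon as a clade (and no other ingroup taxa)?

Trait 3

Character polarity is set by the outgroup: the derived state is whichever differs from the outgroup's state, so for Trait 2, Trait 3 the derived state is '0', and for the remaining characters it is '1'.
Trait 1 (derived state '1') is unique to Eta (autapomorphy; uninformative for grouping).
Trait 2 (derived state '0') is shared by Beta, Epsilon, and Eta — a synapomorphy uniting that clade.
Trait 3 (derived state '0') is shared by Beta and Epsilon — a synapomorphy uniting that clade.
Trait 4 (derived state '1') is unique to Eta (autapomorphy; uninformative for grouping).
Trait 5 (derived state '1') is shared by Gamma and Theta — a synapomorphy uniting that clade.
Most parsimonious ingroup topology: (((Epsilon,Beta),Eta),(Theta,Gamma)).
The clade {Beta, Epsilon} is supported by Trait 3: its derived state '0' occurs in exactly those taxa and in no other taxon (including the outgroup).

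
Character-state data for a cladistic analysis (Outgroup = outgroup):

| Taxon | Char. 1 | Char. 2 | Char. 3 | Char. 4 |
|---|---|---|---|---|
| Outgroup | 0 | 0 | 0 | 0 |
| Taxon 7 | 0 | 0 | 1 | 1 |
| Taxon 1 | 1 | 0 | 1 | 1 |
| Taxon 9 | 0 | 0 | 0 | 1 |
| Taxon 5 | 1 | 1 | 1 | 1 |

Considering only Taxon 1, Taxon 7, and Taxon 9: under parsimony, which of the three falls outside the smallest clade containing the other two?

The outgroup has state '0' for every character, so '1' is the derived state throughout.
Char. 1: derived state '1' in Taxon 1 and Taxon 5 only — synapomorphy for {Taxon 1, Taxon 5}.
Char. 2: derived state '1' in Taxon 5 only — an autapomorphy, so it tells us nothing about relationships among taxa.
Char. 3: derived state '1' in Taxon 1, Taxon 5, and Taxon 7 only — synapomorphy for {Taxon 1, Taxon 5, Taxon 7}.
Char. 4 (derived state '1') is shared by all ingroup taxa — unites the whole ingroup.
Most parsimonious ingroup topology: ((Taxon 7,(Taxon 1,Taxon 5)),Taxon 9).
Taxon 1 and Taxon 7 share a more recent common ancestor with each other than either does with Taxon 9, so Taxon 9 is the least closely related of the three.

Taxon 9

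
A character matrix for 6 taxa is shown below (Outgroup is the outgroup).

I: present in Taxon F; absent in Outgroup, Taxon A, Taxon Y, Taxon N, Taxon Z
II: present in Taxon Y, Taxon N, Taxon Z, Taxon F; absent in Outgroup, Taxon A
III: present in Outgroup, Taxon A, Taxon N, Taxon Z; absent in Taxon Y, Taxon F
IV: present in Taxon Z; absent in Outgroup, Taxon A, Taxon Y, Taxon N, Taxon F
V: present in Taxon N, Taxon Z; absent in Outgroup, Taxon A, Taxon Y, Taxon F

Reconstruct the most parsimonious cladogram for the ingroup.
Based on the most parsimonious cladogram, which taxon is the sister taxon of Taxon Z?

Taxon N

Character polarity is set by the outgroup: the derived state is whichever differs from the outgroup's state, so for III the derived state is 'absent', and for the remaining characters it is 'present'.
I: derived state 'present' in Taxon F only — an autapomorphy, so it tells us nothing about relationships among taxa.
Only Taxon F, Taxon N, Taxon Y, and Taxon Z show the derived state 'present' for II, supporting them as a clade.
III (derived state 'absent') is shared by Taxon F and Taxon Y — a synapomorphy uniting that clade.
IV (derived state 'present') is unique to Taxon Z (autapomorphy; uninformative for grouping).
Only Taxon N and Taxon Z show the derived state 'present' for V, supporting them as a clade.
Most parsimonious ingroup topology: (Taxon A,((Taxon Y,Taxon F),(Taxon N,Taxon Z))).
Taxon Z and Taxon N form a cherry on this tree, so they are sister taxa.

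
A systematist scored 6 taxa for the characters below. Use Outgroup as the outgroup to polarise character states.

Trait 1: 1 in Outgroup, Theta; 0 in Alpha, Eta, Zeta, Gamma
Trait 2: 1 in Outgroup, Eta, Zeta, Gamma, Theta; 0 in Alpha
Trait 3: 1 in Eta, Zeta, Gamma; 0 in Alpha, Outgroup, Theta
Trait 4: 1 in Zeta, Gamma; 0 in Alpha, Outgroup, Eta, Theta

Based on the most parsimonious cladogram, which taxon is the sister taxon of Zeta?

Gamma

Character polarity is set by the outgroup: the derived state is whichever differs from the outgroup's state, so for Trait 1, Trait 2 the derived state is '0', and for the remaining characters it is '1'.
Trait 1 (derived state '0') is shared by Alpha, Eta, Gamma, and Zeta — a synapomorphy uniting that clade.
Trait 2 (derived state '0') is unique to Alpha (autapomorphy; uninformative for grouping).
Trait 3: derived state '1' in Eta, Gamma, and Zeta only — synapomorphy for {Eta, Gamma, Zeta}.
Only Gamma and Zeta show the derived state '1' for Trait 4, supporting them as a clade.
Most parsimonious ingroup topology: ((Alpha,((Zeta,Gamma),Eta)),Theta).
Zeta and Gamma form a cherry on this tree, so they are sister taxa.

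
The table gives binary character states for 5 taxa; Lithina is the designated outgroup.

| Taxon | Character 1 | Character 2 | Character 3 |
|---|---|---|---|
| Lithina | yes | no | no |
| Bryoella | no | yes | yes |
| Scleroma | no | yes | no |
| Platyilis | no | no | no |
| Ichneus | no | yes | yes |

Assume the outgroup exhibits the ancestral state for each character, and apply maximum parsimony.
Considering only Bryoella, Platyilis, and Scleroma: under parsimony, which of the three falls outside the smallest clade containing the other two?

Character polarity is set by the outgroup: the derived state is whichever differs from the outgroup's state, so for Character 1 the derived state is 'no', and for the remaining characters it is 'yes'.
Character 1 (derived state 'no') is shared by all ingroup taxa — unites the whole ingroup.
Character 2 (derived state 'yes') is shared by Bryoella, Ichneus, and Scleroma — a synapomorphy uniting that clade.
Only Bryoella and Ichneus show the derived state 'yes' for Character 3, supporting them as a clade.
Most parsimonious ingroup topology: (((Bryoella,Ichneus),Scleroma),Platyilis).
Bryoella and Scleroma share a more recent common ancestor with each other than either does with Platyilis, so Platyilis is the least closely related of the three.

Platyilis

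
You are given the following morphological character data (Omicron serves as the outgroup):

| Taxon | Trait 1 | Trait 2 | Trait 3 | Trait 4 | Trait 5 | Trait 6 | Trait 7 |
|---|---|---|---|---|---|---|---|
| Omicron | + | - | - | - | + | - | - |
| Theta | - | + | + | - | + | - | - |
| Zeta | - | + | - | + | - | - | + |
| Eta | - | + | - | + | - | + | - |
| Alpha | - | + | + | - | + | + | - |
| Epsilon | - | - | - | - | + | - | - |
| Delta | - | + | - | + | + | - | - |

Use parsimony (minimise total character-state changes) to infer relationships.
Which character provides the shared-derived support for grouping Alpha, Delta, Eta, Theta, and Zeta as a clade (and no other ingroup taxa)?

Trait 2

Character polarity is set by the outgroup: the derived state is whichever differs from the outgroup's state, so for Trait 1, Trait 5 the derived state is '-', and for the remaining characters it is '+'.
Trait 1 (derived state '-') is shared by all ingroup taxa — unites the whole ingroup.
Trait 2: derived state '+' in Alpha, Delta, Eta, Theta, and Zeta only — synapomorphy for {Alpha, Delta, Eta, Theta, Zeta}.
Trait 3: derived state '+' in Alpha and Theta only — synapomorphy for {Alpha, Theta}.
Trait 4 (derived state '+') is shared by Delta, Eta, and Zeta — a synapomorphy uniting that clade.
Trait 5: derived state '-' in Eta and Zeta only — synapomorphy for {Eta, Zeta}.
Trait 6 (state '+') occurs in Alpha and Eta but conflicts with the nesting implied by the other characters — most parsimoniously interpreted as homoplasy.
Trait 7: derived state '+' in Zeta only — an autapomorphy, so it tells us nothing about relationships among taxa.
Most parsimonious ingroup topology: (((Theta,Alpha),((Zeta,Eta),Delta)),Epsilon).
The clade {Alpha, Delta, Eta, Theta, Zeta} is supported by Trait 2: its derived state '+' occurs in exactly those taxa and in no other taxon (including the outgroup).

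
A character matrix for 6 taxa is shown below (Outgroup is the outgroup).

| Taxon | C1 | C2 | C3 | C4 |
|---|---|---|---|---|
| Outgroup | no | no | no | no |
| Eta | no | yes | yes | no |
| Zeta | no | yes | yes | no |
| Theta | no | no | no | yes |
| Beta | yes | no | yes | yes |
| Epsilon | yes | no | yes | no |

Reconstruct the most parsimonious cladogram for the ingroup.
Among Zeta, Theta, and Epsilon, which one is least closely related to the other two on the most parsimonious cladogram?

The outgroup has state 'no' for every character, so 'yes' is the derived state throughout.
C1 (derived state 'yes') is shared by Beta and Epsilon — a synapomorphy uniting that clade.
Only Eta and Zeta show the derived state 'yes' for C2, supporting them as a clade.
C3 (derived state 'yes') is shared by Beta, Epsilon, Eta, and Zeta — a synapomorphy uniting that clade.
C4 groups Beta and Theta, which is incompatible with the clades supported by the remaining characters; treating it as convergent (homoplasy) costs fewer steps than any alternative tree.
Most parsimonious ingroup topology: (((Eta,Zeta),(Beta,Epsilon)),Theta).
Zeta and Epsilon share a more recent common ancestor with each other than either does with Theta, so Theta is the least closely related of the three.

Theta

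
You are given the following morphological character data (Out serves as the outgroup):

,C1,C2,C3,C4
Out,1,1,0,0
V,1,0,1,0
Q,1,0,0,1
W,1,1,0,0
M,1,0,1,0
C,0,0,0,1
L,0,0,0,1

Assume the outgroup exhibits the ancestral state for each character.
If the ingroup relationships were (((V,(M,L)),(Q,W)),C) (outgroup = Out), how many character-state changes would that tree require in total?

9

Map each character onto (((V,(M,L)),(Q,W)),C) (rooted by Out) and count the minimum state changes it requires (Fitch parsimony):
C1: 2; C2: 2; C3: 2; C4: 3.
Total tree length = 9.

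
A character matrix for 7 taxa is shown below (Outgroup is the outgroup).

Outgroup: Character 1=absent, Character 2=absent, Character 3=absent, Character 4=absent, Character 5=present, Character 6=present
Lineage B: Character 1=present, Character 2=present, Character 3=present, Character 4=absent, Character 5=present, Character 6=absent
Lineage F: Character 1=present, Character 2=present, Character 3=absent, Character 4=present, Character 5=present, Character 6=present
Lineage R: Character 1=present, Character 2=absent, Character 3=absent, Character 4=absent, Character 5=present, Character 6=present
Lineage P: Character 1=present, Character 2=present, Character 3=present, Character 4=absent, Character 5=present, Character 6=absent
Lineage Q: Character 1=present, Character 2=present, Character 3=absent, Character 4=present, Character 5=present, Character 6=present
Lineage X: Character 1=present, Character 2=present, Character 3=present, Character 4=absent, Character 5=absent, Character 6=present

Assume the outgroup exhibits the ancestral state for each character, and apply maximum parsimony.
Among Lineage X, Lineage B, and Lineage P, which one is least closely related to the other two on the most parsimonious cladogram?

Lineage X

Character polarity is set by the outgroup: the derived state is whichever differs from the outgroup's state, so for Character 5, Character 6 the derived state is 'absent', and for the remaining characters it is 'present'.
Character 1 (derived state 'present') is shared by all ingroup taxa — unites the whole ingroup.
Character 2 (derived state 'present') is shared by Lineage B, Lineage F, Lineage P, Lineage Q, and Lineage X — a synapomorphy uniting that clade.
Only Lineage B, Lineage P, and Lineage X show the derived state 'present' for Character 3, supporting them as a clade.
Only Lineage F and Lineage Q show the derived state 'present' for Character 4, supporting them as a clade.
Character 5: derived state 'absent' in Lineage X only — an autapomorphy, so it tells us nothing about relationships among taxa.
Character 6 (derived state 'absent') is shared by Lineage B and Lineage P — a synapomorphy uniting that clade.
Most parsimonious ingroup topology: ((((Lineage B,Lineage P),Lineage X),(Lineage F,Lineage Q)),Lineage R).
Lineage B and Lineage P share a more recent common ancestor with each other than either does with Lineage X, so Lineage X is the least closely related of the three.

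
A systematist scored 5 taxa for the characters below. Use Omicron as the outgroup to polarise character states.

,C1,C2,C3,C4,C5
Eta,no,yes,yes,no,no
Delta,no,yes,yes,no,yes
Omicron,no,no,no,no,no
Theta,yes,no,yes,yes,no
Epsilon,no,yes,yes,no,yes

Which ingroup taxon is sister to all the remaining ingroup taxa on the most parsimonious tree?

Theta

The outgroup has state 'no' for every character, so 'yes' is the derived state throughout.
C1 (derived state 'yes') is unique to Theta (autapomorphy; uninformative for grouping).
C2: derived state 'yes' in Delta, Epsilon, and Eta only — synapomorphy for {Delta, Epsilon, Eta}.
All ingroup taxa share the derived state 'yes' for C3; it defines the ingroup but does not resolve relationships within it.
C4 (derived state 'yes') is unique to Theta (autapomorphy; uninformative for grouping).
Only Delta and Epsilon show the derived state 'yes' for C5, supporting them as a clade.
Most parsimonious ingroup topology: (((Delta,Epsilon),Eta),Theta).
Theta is sister to the clade containing all other ingroup taxa, so it is the earliest-diverging (most basal) ingroup lineage.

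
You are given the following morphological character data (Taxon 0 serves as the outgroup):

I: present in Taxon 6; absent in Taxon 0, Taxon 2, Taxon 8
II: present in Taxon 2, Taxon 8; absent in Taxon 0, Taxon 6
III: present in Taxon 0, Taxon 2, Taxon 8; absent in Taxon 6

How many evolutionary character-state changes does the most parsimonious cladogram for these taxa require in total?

Character polarity is set by the outgroup: the derived state is whichever differs from the outgroup's state, so for III the derived state is 'absent', and for the remaining characters it is 'present'.
I: derived state 'present' in Taxon 6 only — an autapomorphy, so it tells us nothing about relationships among taxa.
Only Taxon 2 and Taxon 8 show the derived state 'present' for II, supporting them as a clade.
III (derived state 'absent') is unique to Taxon 6 (autapomorphy; uninformative for grouping).
Most parsimonious ingroup topology: ((Taxon 2,Taxon 8),Taxon 6).
Changes per character on this tree: I: 1; II: 1; III: 1.
Total = 3.

3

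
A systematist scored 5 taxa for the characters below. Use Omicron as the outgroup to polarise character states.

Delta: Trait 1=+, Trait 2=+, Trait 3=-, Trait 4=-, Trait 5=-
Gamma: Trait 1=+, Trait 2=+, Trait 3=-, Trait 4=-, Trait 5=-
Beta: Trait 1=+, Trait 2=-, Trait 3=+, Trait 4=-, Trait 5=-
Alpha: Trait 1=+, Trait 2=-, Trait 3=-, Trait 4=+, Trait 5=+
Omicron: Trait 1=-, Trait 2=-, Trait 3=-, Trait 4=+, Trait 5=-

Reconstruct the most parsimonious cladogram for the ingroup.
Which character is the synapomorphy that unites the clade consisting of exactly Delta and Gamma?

Trait 2

Character polarity is set by the outgroup: the derived state is whichever differs from the outgroup's state, so for Trait 4 the derived state is '-', and for the remaining characters it is '+'.
Trait 1 (derived state '+') is shared by all ingroup taxa — unites the whole ingroup.
Trait 2 (derived state '+') is shared by Delta and Gamma — a synapomorphy uniting that clade.
Trait 3 (derived state '+') is unique to Beta (autapomorphy; uninformative for grouping).
Trait 4: derived state '-' in Beta, Delta, and Gamma only — synapomorphy for {Beta, Delta, Gamma}.
Trait 5 (derived state '+') is unique to Alpha (autapomorphy; uninformative for grouping).
Most parsimonious ingroup topology: (((Gamma,Delta),Beta),Alpha).
The clade {Delta, Gamma} is supported by Trait 2: its derived state '+' occurs in exactly those taxa and in no other taxon (including the outgroup).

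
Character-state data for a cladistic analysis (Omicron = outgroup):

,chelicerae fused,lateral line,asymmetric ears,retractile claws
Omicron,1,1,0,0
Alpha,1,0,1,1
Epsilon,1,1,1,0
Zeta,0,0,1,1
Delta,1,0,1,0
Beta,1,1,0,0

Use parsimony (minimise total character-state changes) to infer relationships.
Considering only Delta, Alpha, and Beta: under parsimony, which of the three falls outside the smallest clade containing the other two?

Beta

Character polarity is set by the outgroup: the derived state is whichever differs from the outgroup's state, so for chelicerae fused, lateral line the derived state is '0', and for the remaining characters it is '1'.
chelicerae fused: derived state '0' in Zeta only — an autapomorphy, so it tells us nothing about relationships among taxa.
lateral line: derived state '0' in Alpha, Delta, and Zeta only — synapomorphy for {Alpha, Delta, Zeta}.
Only Alpha, Delta, Epsilon, and Zeta show the derived state '1' for asymmetric ears, supporting them as a clade.
Only Alpha and Zeta show the derived state '1' for retractile claws, supporting them as a clade.
Most parsimonious ingroup topology: ((((Alpha,Zeta),Delta),Epsilon),Beta).
Delta and Alpha share a more recent common ancestor with each other than either does with Beta, so Beta is the least closely related of the three.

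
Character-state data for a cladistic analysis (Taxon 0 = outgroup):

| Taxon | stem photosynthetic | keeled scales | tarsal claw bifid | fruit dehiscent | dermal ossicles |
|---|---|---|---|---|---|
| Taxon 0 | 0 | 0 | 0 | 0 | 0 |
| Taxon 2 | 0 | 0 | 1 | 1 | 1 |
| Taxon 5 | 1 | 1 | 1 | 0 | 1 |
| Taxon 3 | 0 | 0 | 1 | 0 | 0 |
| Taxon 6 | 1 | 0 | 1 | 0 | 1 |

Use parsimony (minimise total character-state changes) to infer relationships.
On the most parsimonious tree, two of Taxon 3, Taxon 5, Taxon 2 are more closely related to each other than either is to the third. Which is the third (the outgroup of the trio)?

Taxon 3

The outgroup has state '0' for every character, so '1' is the derived state throughout.
stem photosynthetic (derived state '1') is shared by Taxon 5 and Taxon 6 — a synapomorphy uniting that clade.
keeled scales: derived state '1' in Taxon 5 only — an autapomorphy, so it tells us nothing about relationships among taxa.
tarsal claw bifid (derived state '1') is shared by all ingroup taxa — unites the whole ingroup.
fruit dehiscent (derived state '1') is unique to Taxon 2 (autapomorphy; uninformative for grouping).
dermal ossicles: derived state '1' in Taxon 2, Taxon 5, and Taxon 6 only — synapomorphy for {Taxon 2, Taxon 5, Taxon 6}.
Most parsimonious ingroup topology: ((Taxon 2,(Taxon 5,Taxon 6)),Taxon 3).
Taxon 2 and Taxon 5 share a more recent common ancestor with each other than either does with Taxon 3, so Taxon 3 is the least closely related of the three.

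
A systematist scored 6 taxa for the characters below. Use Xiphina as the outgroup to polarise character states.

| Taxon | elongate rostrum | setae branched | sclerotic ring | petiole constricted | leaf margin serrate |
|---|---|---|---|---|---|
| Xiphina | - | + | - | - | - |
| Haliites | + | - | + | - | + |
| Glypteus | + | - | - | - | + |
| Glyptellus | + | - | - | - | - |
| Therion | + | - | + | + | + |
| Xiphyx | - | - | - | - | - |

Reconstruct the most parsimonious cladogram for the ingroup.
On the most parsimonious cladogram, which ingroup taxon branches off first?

Xiphyx

Character polarity is set by the outgroup: the derived state is whichever differs from the outgroup's state, so for setae branched the derived state is '-', and for the remaining characters it is '+'.
Only Glyptellus, Glypteus, Haliites, and Therion show the derived state '+' for elongate rostrum, supporting them as a clade.
setae branched (derived state '-') is shared by all ingroup taxa — unites the whole ingroup.
Only Haliites and Therion show the derived state '+' for sclerotic ring, supporting them as a clade.
petiole constricted: derived state '+' in Therion only — an autapomorphy, so it tells us nothing about relationships among taxa.
Only Glypteus, Haliites, and Therion show the derived state '+' for leaf margin serrate, supporting them as a clade.
Most parsimonious ingroup topology: ((((Haliites,Therion),Glypteus),Glyptellus),Xiphyx).
Xiphyx is sister to the clade containing all other ingroup taxa, so it is the earliest-diverging (most basal) ingroup lineage.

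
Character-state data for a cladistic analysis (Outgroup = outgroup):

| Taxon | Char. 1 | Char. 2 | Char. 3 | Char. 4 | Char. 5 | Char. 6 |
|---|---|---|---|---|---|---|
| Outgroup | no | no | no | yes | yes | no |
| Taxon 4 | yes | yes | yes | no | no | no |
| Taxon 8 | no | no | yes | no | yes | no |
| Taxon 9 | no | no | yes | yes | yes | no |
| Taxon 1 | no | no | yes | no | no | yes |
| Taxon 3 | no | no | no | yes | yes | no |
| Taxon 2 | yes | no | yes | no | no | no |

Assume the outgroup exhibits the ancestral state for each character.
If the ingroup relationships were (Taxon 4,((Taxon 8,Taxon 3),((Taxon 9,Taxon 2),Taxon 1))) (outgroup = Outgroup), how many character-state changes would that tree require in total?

12

Map each character onto (Taxon 4,((Taxon 8,Taxon 3),((Taxon 9,Taxon 2),Taxon 1))) (rooted by Outgroup) and count the minimum state changes it requires (Fitch parsimony):
Char. 1: 2; Char. 2: 1; Char. 3: 2; Char. 4: 3; Char. 5: 3; Char. 6: 1.
Total tree length = 12.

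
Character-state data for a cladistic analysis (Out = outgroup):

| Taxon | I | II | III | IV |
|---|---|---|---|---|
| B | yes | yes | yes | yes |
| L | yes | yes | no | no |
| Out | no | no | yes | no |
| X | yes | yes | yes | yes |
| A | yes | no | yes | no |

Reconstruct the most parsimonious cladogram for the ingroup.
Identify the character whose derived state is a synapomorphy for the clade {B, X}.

IV

Character polarity is set by the outgroup: the derived state is whichever differs from the outgroup's state, so for III the derived state is 'no', and for the remaining characters it is 'yes'.
All ingroup taxa share the derived state 'yes' for I; it defines the ingroup but does not resolve relationships within it.
Only B, L, and X show the derived state 'yes' for II, supporting them as a clade.
III (derived state 'no') is unique to L (autapomorphy; uninformative for grouping).
Only B and X show the derived state 'yes' for IV, supporting them as a clade.
Most parsimonious ingroup topology: (A,(L,(B,X))).
The clade {B, X} is supported by IV: its derived state 'yes' occurs in exactly those taxa and in no other taxon (including the outgroup).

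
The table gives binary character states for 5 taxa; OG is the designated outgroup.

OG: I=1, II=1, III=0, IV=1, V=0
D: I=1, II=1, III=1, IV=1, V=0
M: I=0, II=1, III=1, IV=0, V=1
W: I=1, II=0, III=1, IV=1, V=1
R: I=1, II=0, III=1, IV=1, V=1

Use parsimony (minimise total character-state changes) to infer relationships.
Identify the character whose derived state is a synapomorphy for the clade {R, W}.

Character polarity is set by the outgroup: the derived state is whichever differs from the outgroup's state, so for I, II, IV the derived state is '0', and for the remaining characters it is '1'.
I: derived state '0' in M only — an autapomorphy, so it tells us nothing about relationships among taxa.
II: derived state '0' in R and W only — synapomorphy for {R, W}.
III (derived state '1') is shared by all ingroup taxa — unites the whole ingroup.
IV (derived state '0') is unique to M (autapomorphy; uninformative for grouping).
V (derived state '1') is shared by M, R, and W — a synapomorphy uniting that clade.
Most parsimonious ingroup topology: ((M,(W,R)),D).
The clade {R, W} is supported by II: its derived state '0' occurs in exactly those taxa and in no other taxon (including the outgroup).

II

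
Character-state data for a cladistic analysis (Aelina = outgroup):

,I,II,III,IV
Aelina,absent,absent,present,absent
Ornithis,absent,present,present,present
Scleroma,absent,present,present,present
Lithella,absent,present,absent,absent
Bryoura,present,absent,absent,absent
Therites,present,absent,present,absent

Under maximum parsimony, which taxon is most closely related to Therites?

Bryoura

Character polarity is set by the outgroup: the derived state is whichever differs from the outgroup's state, so for III the derived state is 'absent', and for the remaining characters it is 'present'.
Only Bryoura and Therites show the derived state 'present' for I, supporting them as a clade.
II: derived state 'present' in Lithella, Ornithis, and Scleroma only — synapomorphy for {Lithella, Ornithis, Scleroma}.
III (state 'absent') occurs in Bryoura and Lithella but conflicts with the nesting implied by the other characters — most parsimoniously interpreted as homoplasy.
IV: derived state 'present' in Ornithis and Scleroma only — synapomorphy for {Ornithis, Scleroma}.
Most parsimonious ingroup topology: (((Ornithis,Scleroma),Lithella),(Bryoura,Therites)).
Therites and Bryoura form a cherry on this tree, so they are sister taxa.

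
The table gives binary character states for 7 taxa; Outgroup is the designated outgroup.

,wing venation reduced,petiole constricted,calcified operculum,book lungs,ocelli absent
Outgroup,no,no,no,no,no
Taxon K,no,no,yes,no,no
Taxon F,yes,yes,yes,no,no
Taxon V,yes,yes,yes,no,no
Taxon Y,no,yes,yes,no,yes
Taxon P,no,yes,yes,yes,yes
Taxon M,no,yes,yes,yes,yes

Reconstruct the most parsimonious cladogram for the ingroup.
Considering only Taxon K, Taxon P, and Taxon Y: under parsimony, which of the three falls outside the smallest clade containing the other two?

Taxon K

The outgroup has state 'no' for every character, so 'yes' is the derived state throughout.
wing venation reduced: derived state 'yes' in Taxon F and Taxon V only — synapomorphy for {Taxon F, Taxon V}.
petiole constricted: derived state 'yes' in Taxon F, Taxon M, Taxon P, Taxon V, and Taxon Y only — synapomorphy for {Taxon F, Taxon M, Taxon P, Taxon V, Taxon Y}.
calcified operculum (derived state 'yes') is shared by all ingroup taxa — unites the whole ingroup.
book lungs (derived state 'yes') is shared by Taxon M and Taxon P — a synapomorphy uniting that clade.
Only Taxon M, Taxon P, and Taxon Y show the derived state 'yes' for ocelli absent, supporting them as a clade.
Most parsimonious ingroup topology: (Taxon K,((Taxon F,Taxon V),(Taxon Y,(Taxon P,Taxon M)))).
Taxon P and Taxon Y share a more recent common ancestor with each other than either does with Taxon K, so Taxon K is the least closely related of the three.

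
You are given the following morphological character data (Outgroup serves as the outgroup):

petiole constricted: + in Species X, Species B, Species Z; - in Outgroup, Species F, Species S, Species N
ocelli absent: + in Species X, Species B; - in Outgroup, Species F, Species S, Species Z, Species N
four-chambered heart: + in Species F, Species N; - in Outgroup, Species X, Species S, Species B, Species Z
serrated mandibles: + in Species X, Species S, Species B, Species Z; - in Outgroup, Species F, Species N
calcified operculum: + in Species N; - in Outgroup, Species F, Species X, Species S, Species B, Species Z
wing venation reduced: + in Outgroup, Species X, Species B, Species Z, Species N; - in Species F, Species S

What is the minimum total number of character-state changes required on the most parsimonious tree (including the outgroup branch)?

7

Character polarity is set by the outgroup: the derived state is whichever differs from the outgroup's state, so for wing venation reduced the derived state is '-', and for the remaining characters it is '+'.
Only Species B, Species X, and Species Z show the derived state '+' for petiole constricted, supporting them as a clade.
Only Species B and Species X show the derived state '+' for ocelli absent, supporting them as a clade.
Only Species F and Species N show the derived state '+' for four-chambered heart, supporting them as a clade.
serrated mandibles (derived state '+') is shared by Species B, Species S, Species X, and Species Z — a synapomorphy uniting that clade.
calcified operculum (derived state '+') is unique to Species N (autapomorphy; uninformative for grouping).
wing venation reduced (state '-') occurs in Species F and Species S but conflicts with the nesting implied by the other characters — most parsimoniously interpreted as homoplasy.
Most parsimonious ingroup topology: ((Species F,Species N),(((Species X,Species B),Species Z),Species S)).
Changes per character on this tree: petiole constricted: 1; ocelli absent: 1; four-chambered heart: 1; serrated mandibles: 1; calcified operculum: 1; wing venation reduced: 2.
Total = 7.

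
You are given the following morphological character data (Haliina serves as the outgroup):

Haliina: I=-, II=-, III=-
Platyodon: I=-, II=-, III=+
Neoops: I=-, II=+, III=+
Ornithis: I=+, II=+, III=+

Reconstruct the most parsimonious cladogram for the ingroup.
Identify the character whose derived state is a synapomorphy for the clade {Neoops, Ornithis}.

II

The outgroup has state '-' for every character, so '+' is the derived state throughout.
I: derived state '+' in Ornithis only — an autapomorphy, so it tells us nothing about relationships among taxa.
II (derived state '+') is shared by Neoops and Ornithis — a synapomorphy uniting that clade.
III (derived state '+') is shared by all ingroup taxa — unites the whole ingroup.
Most parsimonious ingroup topology: (Platyodon,(Neoops,Ornithis)).
The clade {Neoops, Ornithis} is supported by II: its derived state '+' occurs in exactly those taxa and in no other taxon (including the outgroup).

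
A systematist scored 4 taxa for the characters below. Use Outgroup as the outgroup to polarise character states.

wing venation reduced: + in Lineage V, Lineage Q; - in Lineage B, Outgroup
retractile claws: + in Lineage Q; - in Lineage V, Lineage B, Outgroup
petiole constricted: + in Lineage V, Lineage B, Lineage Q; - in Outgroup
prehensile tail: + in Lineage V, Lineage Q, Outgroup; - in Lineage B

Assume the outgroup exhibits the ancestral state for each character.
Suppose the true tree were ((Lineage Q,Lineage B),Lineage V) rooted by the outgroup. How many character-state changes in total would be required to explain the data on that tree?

Map each character onto ((Lineage Q,Lineage B),Lineage V) (rooted by Outgroup) and count the minimum state changes it requires (Fitch parsimony):
wing venation reduced: 2; retractile claws: 1; petiole constricted: 1; prehensile tail: 1.
Total tree length = 5.

5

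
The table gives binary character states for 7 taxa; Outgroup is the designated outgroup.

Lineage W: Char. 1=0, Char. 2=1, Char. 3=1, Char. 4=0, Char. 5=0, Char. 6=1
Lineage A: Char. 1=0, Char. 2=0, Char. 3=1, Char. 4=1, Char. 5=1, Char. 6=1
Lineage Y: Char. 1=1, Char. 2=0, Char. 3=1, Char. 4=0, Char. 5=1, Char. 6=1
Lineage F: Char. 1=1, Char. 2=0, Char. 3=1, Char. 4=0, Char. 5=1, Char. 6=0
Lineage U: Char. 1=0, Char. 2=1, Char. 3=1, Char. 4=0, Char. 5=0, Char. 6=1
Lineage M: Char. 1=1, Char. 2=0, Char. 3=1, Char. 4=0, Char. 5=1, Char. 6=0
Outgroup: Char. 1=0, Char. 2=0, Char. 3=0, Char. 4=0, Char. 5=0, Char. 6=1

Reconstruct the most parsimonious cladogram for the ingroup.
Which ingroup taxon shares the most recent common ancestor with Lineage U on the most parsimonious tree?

Character polarity is set by the outgroup: the derived state is whichever differs from the outgroup's state, so for Char. 6 the derived state is '0', and for the remaining characters it is '1'.
Char. 1: derived state '1' in Lineage F, Lineage M, and Lineage Y only — synapomorphy for {Lineage F, Lineage M, Lineage Y}.
Char. 2: derived state '1' in Lineage U and Lineage W only — synapomorphy for {Lineage U, Lineage W}.
All ingroup taxa share the derived state '1' for Char. 3; it defines the ingroup but does not resolve relationships within it.
Char. 4: derived state '1' in Lineage A only — an autapomorphy, so it tells us nothing about relationships among taxa.
Char. 5 (derived state '1') is shared by Lineage A, Lineage F, Lineage M, and Lineage Y — a synapomorphy uniting that clade.
Char. 6: derived state '0' in Lineage F and Lineage M only — synapomorphy for {Lineage F, Lineage M}.
Most parsimonious ingroup topology: ((((Lineage F,Lineage M),Lineage Y),Lineage A),(Lineage U,Lineage W)).
Lineage U and Lineage W form a cherry on this tree, so they are sister taxa.

Lineage W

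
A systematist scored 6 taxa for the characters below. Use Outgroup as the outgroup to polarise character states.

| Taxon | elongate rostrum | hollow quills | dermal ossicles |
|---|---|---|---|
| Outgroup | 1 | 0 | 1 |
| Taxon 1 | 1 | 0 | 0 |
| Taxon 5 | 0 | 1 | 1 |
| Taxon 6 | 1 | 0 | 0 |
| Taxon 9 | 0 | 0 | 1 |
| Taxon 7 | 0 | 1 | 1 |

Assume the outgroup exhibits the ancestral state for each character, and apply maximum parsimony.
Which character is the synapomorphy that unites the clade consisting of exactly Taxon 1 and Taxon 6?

Character polarity is set by the outgroup: the derived state is whichever differs from the outgroup's state, so for elongate rostrum, dermal ossicles the derived state is '0', and for the remaining characters it is '1'.
elongate rostrum: derived state '0' in Taxon 5, Taxon 7, and Taxon 9 only — synapomorphy for {Taxon 5, Taxon 7, Taxon 9}.
hollow quills (derived state '1') is shared by Taxon 5 and Taxon 7 — a synapomorphy uniting that clade.
dermal ossicles: derived state '0' in Taxon 1 and Taxon 6 only — synapomorphy for {Taxon 1, Taxon 6}.
Most parsimonious ingroup topology: ((Taxon 1,Taxon 6),((Taxon 5,Taxon 7),Taxon 9)).
The clade {Taxon 1, Taxon 6} is supported by dermal ossicles: its derived state '0' occurs in exactly those taxa and in no other taxon (including the outgroup).

dermal ossicles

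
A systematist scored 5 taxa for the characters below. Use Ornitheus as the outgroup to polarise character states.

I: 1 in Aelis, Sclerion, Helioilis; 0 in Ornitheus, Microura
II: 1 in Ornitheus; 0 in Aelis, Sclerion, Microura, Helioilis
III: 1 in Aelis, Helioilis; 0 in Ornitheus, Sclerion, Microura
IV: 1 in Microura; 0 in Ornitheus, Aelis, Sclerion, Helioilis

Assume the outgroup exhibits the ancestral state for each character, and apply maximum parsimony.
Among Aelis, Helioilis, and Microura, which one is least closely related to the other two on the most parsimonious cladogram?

Character polarity is set by the outgroup: the derived state is whichever differs from the outgroup's state, so for II the derived state is '0', and for the remaining characters it is '1'.
Only Aelis, Helioilis, and Sclerion show the derived state '1' for I, supporting them as a clade.
II (derived state '0') is shared by all ingroup taxa — unites the whole ingroup.
Only Aelis and Helioilis show the derived state '1' for III, supporting them as a clade.
IV: derived state '1' in Microura only — an autapomorphy, so it tells us nothing about relationships among taxa.
Most parsimonious ingroup topology: (((Aelis,Helioilis),Sclerion),Microura).
Aelis and Helioilis share a more recent common ancestor with each other than either does with Microura, so Microura is the least closely related of the three.

Microura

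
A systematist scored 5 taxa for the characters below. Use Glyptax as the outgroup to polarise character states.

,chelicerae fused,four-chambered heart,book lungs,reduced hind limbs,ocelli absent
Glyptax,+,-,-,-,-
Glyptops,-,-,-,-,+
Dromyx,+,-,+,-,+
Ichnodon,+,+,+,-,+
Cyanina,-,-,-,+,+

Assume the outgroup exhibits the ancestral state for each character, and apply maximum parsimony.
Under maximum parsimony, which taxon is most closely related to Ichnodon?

Dromyx

Character polarity is set by the outgroup: the derived state is whichever differs from the outgroup's state, so for chelicerae fused the derived state is '-', and for the remaining characters it is '+'.
chelicerae fused: derived state '-' in Cyanina and Glyptops only — synapomorphy for {Cyanina, Glyptops}.
four-chambered heart: derived state '+' in Ichnodon only — an autapomorphy, so it tells us nothing about relationships among taxa.
book lungs (derived state '+') is shared by Dromyx and Ichnodon — a synapomorphy uniting that clade.
reduced hind limbs (derived state '+') is unique to Cyanina (autapomorphy; uninformative for grouping).
All ingroup taxa share the derived state '+' for ocelli absent; it defines the ingroup but does not resolve relationships within it.
Most parsimonious ingroup topology: ((Glyptops,Cyanina),(Dromyx,Ichnodon)).
Ichnodon and Dromyx form a cherry on this tree, so they are sister taxa.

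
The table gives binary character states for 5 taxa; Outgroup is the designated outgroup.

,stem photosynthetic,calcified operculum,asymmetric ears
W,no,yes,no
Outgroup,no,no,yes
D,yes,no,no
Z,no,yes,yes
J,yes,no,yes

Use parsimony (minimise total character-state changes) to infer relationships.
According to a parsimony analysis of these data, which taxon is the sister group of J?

D

Character polarity is set by the outgroup: the derived state is whichever differs from the outgroup's state, so for asymmetric ears the derived state is 'no', and for the remaining characters it is 'yes'.
stem photosynthetic: derived state 'yes' in D and J only — synapomorphy for {D, J}.
calcified operculum: derived state 'yes' in W and Z only — synapomorphy for {W, Z}.
asymmetric ears (state 'no') occurs in D and W but conflicts with the nesting implied by the other characters — most parsimoniously interpreted as homoplasy.
Most parsimonious ingroup topology: ((Z,W),(J,D)).
J and D form a cherry on this tree, so they are sister taxa.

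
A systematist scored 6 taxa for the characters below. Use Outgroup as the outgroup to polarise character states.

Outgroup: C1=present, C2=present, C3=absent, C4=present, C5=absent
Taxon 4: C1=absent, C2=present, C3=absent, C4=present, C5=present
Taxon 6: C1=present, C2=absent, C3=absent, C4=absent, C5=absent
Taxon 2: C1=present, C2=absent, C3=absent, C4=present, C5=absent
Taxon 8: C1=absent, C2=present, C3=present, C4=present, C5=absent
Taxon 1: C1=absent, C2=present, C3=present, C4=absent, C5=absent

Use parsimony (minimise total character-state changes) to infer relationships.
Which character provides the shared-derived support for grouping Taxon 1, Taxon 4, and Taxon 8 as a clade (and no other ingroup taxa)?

C1

Character polarity is set by the outgroup: the derived state is whichever differs from the outgroup's state, so for C1, C2, C4 the derived state is 'absent', and for the remaining characters it is 'present'.
C1: derived state 'absent' in Taxon 1, Taxon 4, and Taxon 8 only — synapomorphy for {Taxon 1, Taxon 4, Taxon 8}.
C2: derived state 'absent' in Taxon 2 and Taxon 6 only — synapomorphy for {Taxon 2, Taxon 6}.
C3: derived state 'present' in Taxon 1 and Taxon 8 only — synapomorphy for {Taxon 1, Taxon 8}.
C4 groups Taxon 1 and Taxon 6, which is incompatible with the clades supported by the remaining characters; treating it as convergent (homoplasy) costs fewer steps than any alternative tree.
C5: derived state 'present' in Taxon 4 only — an autapomorphy, so it tells us nothing about relationships among taxa.
Most parsimonious ingroup topology: ((Taxon 4,(Taxon 8,Taxon 1)),(Taxon 6,Taxon 2)).
The clade {Taxon 1, Taxon 4, Taxon 8} is supported by C1: its derived state 'absent' occurs in exactly those taxa and in no other taxon (including the outgroup).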